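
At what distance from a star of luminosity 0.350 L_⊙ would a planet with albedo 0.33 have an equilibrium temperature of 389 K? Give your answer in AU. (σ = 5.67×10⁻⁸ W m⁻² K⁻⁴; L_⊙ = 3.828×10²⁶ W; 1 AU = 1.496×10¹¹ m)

L = 0.350 × 3.828×10²⁶ = 1.34×10²⁶ W.
From T_eq⁴ = L(1−A)/(16πσd²): d = √[L(1−A)/(16πσT_eq⁴)].
d = √[1.34×10²⁶ × 0.67 / (16π × 5.67×10⁻⁸ × (389)⁴)] = 3.71×10¹⁰ m = 0.248 AU.

d ≈ 0.248 AU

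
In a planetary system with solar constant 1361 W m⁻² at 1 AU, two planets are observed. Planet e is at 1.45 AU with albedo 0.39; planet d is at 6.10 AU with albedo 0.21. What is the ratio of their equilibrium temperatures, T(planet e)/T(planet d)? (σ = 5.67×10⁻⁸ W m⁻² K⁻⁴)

T_eq = [S₀(1−A)/(4σd²)]^(1/4), so T ∝ (1−A)^(1/4) / √d.
T₁ = [1361×0.61/(4×5.67×10⁻⁸×1.45²)]^(1/4) = 204.27 K.
T₂ = [1361×0.79/(4×5.67×10⁻⁸×6.10²)]^(1/4) = 106.24 K.

T₁/T₂ ≈ 1.923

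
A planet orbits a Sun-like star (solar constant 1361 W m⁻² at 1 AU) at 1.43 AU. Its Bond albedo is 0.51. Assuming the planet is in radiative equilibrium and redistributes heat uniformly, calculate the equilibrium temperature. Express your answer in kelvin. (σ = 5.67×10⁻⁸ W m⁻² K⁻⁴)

Flux at 1.43 AU: S = 1361/1.43² = 666 W m⁻².
Energy balance: absorbed = emitted ⇒ πR²·S(1−A) = 4πR²·σT_eq⁴, so T_eq⁴ = S(1−A)/(4σ).
T_eq = [666 × 0.49 / (4 × 5.67×10⁻⁸)]^(1/4) = (1.44×10⁹)^(1/4) = 195 K.

T_eq ≈ 195 K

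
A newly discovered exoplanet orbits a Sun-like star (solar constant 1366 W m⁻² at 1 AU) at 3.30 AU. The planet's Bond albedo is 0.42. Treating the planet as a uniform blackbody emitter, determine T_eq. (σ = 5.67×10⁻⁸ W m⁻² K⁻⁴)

Flux at 3.30 AU: S = 1366/3.30² = 125 W m⁻².
Energy balance: absorbed = emitted ⇒ πR²·S(1−A) = 4πR²·σT_eq⁴, so T_eq⁴ = S(1−A)/(4σ).
T_eq = [125 × 0.58 / (4 × 5.67×10⁻⁸)]^(1/4) = (3.21×10⁸)^(1/4) = 134 K.

T_eq ≈ 134 K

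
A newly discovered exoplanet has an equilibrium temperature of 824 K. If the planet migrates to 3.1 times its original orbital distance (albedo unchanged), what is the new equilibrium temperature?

T_eq ≈ 468 K

T_eq ∝ L^(1/4) · d^(−1/2).
T′ = 824 / 3.1^(1/2) = 468 K.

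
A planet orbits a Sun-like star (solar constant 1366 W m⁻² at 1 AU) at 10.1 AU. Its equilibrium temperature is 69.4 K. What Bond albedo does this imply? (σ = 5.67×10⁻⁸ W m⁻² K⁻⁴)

A ≈ 0.61

Flux at 10.1 AU: S = 1366/10.1² = 13.4 W m⁻².
From T_eq⁴ = S(1−A)/(4σ): 1−A = 4σT_eq⁴/S.
1−A = 4 × 5.67×10⁻⁸ × (69.4)⁴ / 13.4 = 0.393.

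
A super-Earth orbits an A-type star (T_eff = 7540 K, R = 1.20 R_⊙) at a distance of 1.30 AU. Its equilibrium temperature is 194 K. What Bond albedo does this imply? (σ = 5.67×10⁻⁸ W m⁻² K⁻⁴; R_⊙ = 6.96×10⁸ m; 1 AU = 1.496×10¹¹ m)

A ≈ 0.90

R_⋆ = 1.20 × 6.96×10⁸ = 8.35×10⁸ m.
d = 1.30 AU = 1.94×10¹¹ m.
L = 4πR_⋆²σT_⋆⁴ = 4π(8.35×10⁸)² × 5.67×10⁻⁸ × (7540)⁴ = 1.61×10²⁷ W.
S = L/(4πd²) = 3380 W m⁻².
From T_eq⁴ = S(1−A)/(4σ): 1−A = 4σT_eq⁴/S.
1−A = 4 × 5.67×10⁻⁸ × (194)⁴ / 3380 = 0.095.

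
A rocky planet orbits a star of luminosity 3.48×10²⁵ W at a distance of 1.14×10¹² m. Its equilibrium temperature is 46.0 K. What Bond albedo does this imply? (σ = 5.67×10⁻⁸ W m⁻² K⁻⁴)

Flux: S = L/(4πd²) = 3.48×10²⁵/(4π×(1.14×10¹²)²) = 2.13 W m⁻².
From T_eq⁴ = S(1−A)/(4σ): 1−A = 4σT_eq⁴/S.
1−A = 4 × 5.67×10⁻⁸ × (46.0)⁴ / 2.13 = 0.477.

A ≈ 0.52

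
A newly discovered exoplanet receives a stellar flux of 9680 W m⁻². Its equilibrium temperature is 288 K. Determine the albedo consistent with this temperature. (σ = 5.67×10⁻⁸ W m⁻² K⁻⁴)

From T_eq⁴ = S(1−A)/(4σ): 1−A = 4σT_eq⁴/S.
1−A = 4 × 5.67×10⁻⁸ × (288)⁴ / 9680 = 0.161.

A ≈ 0.84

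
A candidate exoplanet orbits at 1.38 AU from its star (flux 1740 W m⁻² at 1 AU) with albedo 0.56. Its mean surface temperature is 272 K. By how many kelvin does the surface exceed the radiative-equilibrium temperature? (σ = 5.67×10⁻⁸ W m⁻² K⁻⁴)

S = 1740/1.38² = 913.7 W m⁻².
T_eq = [S(1−A)/(4σ)]^(1/4) = [913.7×0.44/(4×5.67×10⁻⁸)]^(1/4) = 205.2 K.
ΔT = T_surf − T_eq = 272 − 205.2.

ΔT ≈ 66.8 K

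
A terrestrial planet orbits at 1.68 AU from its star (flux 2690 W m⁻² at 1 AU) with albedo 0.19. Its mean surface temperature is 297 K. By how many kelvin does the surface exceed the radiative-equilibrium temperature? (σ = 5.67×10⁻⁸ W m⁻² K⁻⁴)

S = 2690/1.68² = 953.1 W m⁻².
T_eq = [S(1−A)/(4σ)]^(1/4) = [953.1×0.81/(4×5.67×10⁻⁸)]^(1/4) = 241.5 K.
ΔT = T_surf − T_eq = 297 − 241.5.

ΔT ≈ 55.5 K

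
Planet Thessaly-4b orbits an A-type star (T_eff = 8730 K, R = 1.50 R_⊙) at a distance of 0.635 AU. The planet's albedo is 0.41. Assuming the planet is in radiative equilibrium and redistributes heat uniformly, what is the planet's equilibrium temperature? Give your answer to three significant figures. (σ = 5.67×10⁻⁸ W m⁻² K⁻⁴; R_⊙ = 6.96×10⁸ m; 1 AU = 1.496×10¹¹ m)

T_eq ≈ 567 K

R_⋆ = 1.50 × 6.96×10⁸ = 1.04×10⁹ m.
d = 0.635 AU = 9.50×10¹⁰ m.
L = 4πR_⋆²σT_⋆⁴ = 4π(1.04×10⁹)² × 5.67×10⁻⁸ × (8730)⁴ = 4.51×10²⁷ W.
S = L/(4πd²) = 3.98×10⁴ W m⁻².
Energy balance: absorbed = emitted ⇒ πR²·S(1−A) = 4πR²·σT_eq⁴, so T_eq⁴ = S(1−A)/(4σ).
T_eq = [3.98×10⁴ × 0.59 / (4 × 5.67×10⁻⁸)]^(1/4) = (1.03×10¹¹)^(1/4) = 567 K.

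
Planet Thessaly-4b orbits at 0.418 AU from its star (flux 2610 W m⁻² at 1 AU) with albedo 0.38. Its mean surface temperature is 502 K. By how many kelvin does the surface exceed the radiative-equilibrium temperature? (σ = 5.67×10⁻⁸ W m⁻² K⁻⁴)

S = 2610/0.418² = 1.494×10⁴ W m⁻².
T_eq = [S(1−A)/(4σ)]^(1/4) = [1.494×10⁴×0.62/(4×5.67×10⁻⁸)]^(1/4) = 449.5 K.
ΔT = T_surf − T_eq = 502 − 449.5.

ΔT ≈ 52.5 K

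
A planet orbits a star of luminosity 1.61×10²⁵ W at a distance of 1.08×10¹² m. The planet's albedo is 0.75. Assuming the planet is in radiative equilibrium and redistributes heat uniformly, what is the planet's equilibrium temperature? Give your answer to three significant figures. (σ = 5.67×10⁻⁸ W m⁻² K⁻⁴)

Flux: S = L/(4πd²) = 1.61×10²⁵/(4π×(1.08×10¹²)²) = 1.10 W m⁻².
Energy balance: absorbed = emitted ⇒ πR²·S(1−A) = 4πR²·σT_eq⁴, so T_eq⁴ = S(1−A)/(4σ).
T_eq = [1.10 × 0.25 / (4 × 5.67×10⁻⁸)]^(1/4) = (1.21×10⁶)^(1/4) = 33.2 K.

T_eq ≈ 33.2 K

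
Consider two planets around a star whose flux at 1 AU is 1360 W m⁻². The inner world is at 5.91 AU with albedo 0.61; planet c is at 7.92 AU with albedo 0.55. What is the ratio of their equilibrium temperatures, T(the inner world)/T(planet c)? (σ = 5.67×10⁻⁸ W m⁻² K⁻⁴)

T_eq = [S₀(1−A)/(4σd²)]^(1/4), so T ∝ (1−A)^(1/4) / √d.
T₁ = [1360×0.39/(4×5.67×10⁻⁸×5.91²)]^(1/4) = 90.46 K.
T₂ = [1360×0.45/(4×5.67×10⁻⁸×7.92²)]^(1/4) = 80.99 K.

T₁/T₂ ≈ 1.117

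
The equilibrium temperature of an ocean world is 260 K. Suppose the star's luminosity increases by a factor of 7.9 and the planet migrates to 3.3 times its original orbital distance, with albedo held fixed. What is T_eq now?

T_eq ≈ 240 K

T_eq ∝ L^(1/4) · d^(−1/2).
T′ = 260 × 7.9^(1/4) / 3.3^(1/2) = 240 K.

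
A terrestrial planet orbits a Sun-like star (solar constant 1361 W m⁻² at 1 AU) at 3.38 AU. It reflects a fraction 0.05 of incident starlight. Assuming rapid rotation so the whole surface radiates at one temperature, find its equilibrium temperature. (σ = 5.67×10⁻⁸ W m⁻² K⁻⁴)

T_eq ≈ 149 K

Flux at 3.38 AU: S = 1361/3.38² = 119 W m⁻².
Energy balance: absorbed = emitted ⇒ πR²·S(1−A) = 4πR²·σT_eq⁴, so T_eq⁴ = S(1−A)/(4σ).
T_eq = [119 × 0.95 / (4 × 5.67×10⁻⁸)]^(1/4) = (4.99×10⁸)^(1/4) = 149 K.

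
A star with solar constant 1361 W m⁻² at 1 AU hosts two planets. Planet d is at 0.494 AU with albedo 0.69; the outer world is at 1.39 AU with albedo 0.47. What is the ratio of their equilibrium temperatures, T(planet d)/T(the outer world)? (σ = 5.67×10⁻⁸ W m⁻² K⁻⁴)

T₁/T₂ ≈ 1.467

T_eq = [S₀(1−A)/(4σd²)]^(1/4), so T ∝ (1−A)^(1/4) / √d.
T₁ = [1361×0.31/(4×5.67×10⁻⁸×0.494²)]^(1/4) = 295.48 K.
T₂ = [1361×0.53/(4×5.67×10⁻⁸×1.39²)]^(1/4) = 201.43 K.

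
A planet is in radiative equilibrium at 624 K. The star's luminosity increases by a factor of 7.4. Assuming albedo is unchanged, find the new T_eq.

T_eq ∝ L^(1/4) · d^(−1/2).
T′ = 624 × 7.4^(1/4) = 1030 K.

T_eq ≈ 1030 K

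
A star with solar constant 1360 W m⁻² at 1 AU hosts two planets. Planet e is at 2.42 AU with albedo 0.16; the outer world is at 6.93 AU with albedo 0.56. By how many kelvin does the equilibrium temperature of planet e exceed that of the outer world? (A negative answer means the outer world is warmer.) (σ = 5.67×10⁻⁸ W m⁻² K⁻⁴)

T_eq = [S₀(1−A)/(4σd²)]^(1/4), so T ∝ (1−A)^(1/4) / √d.
T₁ = [1360×0.84/(4×5.67×10⁻⁸×2.42²)]^(1/4) = 171.25 K.
T₂ = [1360×0.44/(4×5.67×10⁻⁸×6.93²)]^(1/4) = 86.09 K.

ΔT ≈ 85.2 K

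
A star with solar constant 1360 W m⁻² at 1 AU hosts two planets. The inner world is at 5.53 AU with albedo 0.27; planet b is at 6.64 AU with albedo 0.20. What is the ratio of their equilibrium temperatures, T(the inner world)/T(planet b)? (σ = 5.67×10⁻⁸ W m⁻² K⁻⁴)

T₁/T₂ ≈ 1.071

T_eq = [S₀(1−A)/(4σd²)]^(1/4), so T ∝ (1−A)^(1/4) / √d.
T₁ = [1360×0.73/(4×5.67×10⁻⁸×5.53²)]^(1/4) = 109.38 K.
T₂ = [1360×0.80/(4×5.67×10⁻⁸×6.64²)]^(1/4) = 102.13 K.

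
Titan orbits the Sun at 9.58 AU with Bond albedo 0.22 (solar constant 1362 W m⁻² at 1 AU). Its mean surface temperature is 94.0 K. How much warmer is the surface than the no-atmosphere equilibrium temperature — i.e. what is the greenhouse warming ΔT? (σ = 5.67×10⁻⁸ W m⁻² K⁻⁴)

ΔT ≈ 9.5 K

S = 1362/9.58² = 14.84 W m⁻².
T_eq = [S(1−A)/(4σ)]^(1/4) = [14.84×0.78/(4×5.67×10⁻⁸)]^(1/4) = 84.5 K.
ΔT = T_surf − T_eq = 94 − 84.5.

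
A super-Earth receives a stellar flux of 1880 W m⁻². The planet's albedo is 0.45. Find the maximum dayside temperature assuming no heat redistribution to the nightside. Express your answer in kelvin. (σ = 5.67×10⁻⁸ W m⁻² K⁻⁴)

With no redistribution each surface element balances locally: S(1−A) = σT⁴.
T = [1880 × 0.55 / 5.67×10⁻⁸]^(1/4) = (1.82×10¹⁰)^(1/4) = 367 K.

T_ss ≈ 367 K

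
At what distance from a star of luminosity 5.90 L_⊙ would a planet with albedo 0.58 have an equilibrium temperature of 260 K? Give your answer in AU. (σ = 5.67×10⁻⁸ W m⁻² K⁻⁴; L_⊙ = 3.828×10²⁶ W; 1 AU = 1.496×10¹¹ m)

d ≈ 1.80 AU

L = 5.90 × 3.828×10²⁶ = 2.26×10²⁷ W.
From T_eq⁴ = L(1−A)/(16πσd²): d = √[L(1−A)/(16πσT_eq⁴)].
d = √[2.26×10²⁷ × 0.42 / (16π × 5.67×10⁻⁸ × (260)⁴)] = 2.70×10¹¹ m = 1.80 AU.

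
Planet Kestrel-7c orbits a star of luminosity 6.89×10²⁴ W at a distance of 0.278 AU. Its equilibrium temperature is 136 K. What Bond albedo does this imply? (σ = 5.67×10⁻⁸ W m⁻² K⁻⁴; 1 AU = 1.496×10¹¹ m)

d = 0.278 AU = 4.16×10¹⁰ m.
Flux: S = L/(4πd²) = 6.89×10²⁴/(4π×(4.16×10¹⁰)²) = 317 W m⁻².
From T_eq⁴ = S(1−A)/(4σ): 1−A = 4σT_eq⁴/S.
1−A = 4 × 5.67×10⁻⁸ × (136)⁴ / 317 = 0.245.

A ≈ 0.76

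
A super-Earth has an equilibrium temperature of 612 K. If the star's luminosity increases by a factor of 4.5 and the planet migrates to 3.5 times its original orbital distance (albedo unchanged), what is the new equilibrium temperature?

T_eq ≈ 476 K

T_eq ∝ L^(1/4) · d^(−1/2).
T′ = 612 × 4.5^(1/4) / 3.5^(1/2) = 476 K.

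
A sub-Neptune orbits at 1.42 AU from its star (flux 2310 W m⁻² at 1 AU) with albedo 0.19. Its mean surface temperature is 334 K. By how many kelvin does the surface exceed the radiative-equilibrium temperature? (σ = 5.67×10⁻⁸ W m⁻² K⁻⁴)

ΔT ≈ 81.1 K

S = 2310/1.42² = 1146 W m⁻².
T_eq = [S(1−A)/(4σ)]^(1/4) = [1146×0.81/(4×5.67×10⁻⁸)]^(1/4) = 252.9 K.
ΔT = T_surf − T_eq = 334 − 252.9.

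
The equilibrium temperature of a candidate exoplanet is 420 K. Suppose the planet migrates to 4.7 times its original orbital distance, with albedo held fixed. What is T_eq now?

T_eq ≈ 194 K

T_eq ∝ L^(1/4) · d^(−1/2).
T′ = 420 / 4.7^(1/2) = 194 K.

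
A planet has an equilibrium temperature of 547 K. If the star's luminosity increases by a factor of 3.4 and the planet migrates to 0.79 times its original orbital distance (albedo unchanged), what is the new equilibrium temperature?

T_eq ∝ L^(1/4) · d^(−1/2).
T′ = 547 × 3.4^(1/4) / 0.79^(1/2) = 836 K.

T_eq ≈ 836 K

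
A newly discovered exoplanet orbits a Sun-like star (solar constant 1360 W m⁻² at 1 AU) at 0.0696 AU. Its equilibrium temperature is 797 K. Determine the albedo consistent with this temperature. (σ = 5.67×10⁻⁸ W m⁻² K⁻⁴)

A ≈ 0.67

Flux at 0.0696 AU: S = 1360/0.0696² = 2.81×10⁵ W m⁻².
From T_eq⁴ = S(1−A)/(4σ): 1−A = 4σT_eq⁴/S.
1−A = 4 × 5.67×10⁻⁸ × (797)⁴ / 2.81×10⁵ = 0.326.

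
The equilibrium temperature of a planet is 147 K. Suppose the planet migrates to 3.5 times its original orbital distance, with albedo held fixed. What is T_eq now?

T_eq ∝ L^(1/4) · d^(−1/2).
T′ = 147 / 3.5^(1/2) = 78.6 K.

T_eq ≈ 78.6 K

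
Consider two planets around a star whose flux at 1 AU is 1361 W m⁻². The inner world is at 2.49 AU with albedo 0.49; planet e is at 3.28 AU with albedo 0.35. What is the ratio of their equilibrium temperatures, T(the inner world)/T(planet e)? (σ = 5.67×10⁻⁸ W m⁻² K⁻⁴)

T_eq = [S₀(1−A)/(4σd²)]^(1/4), so T ∝ (1−A)^(1/4) / √d.
T₁ = [1361×0.51/(4×5.67×10⁻⁸×2.49²)]^(1/4) = 149.06 K.
T₂ = [1361×0.65/(4×5.67×10⁻⁸×3.28²)]^(1/4) = 137.99 K.

T₁/T₂ ≈ 1.080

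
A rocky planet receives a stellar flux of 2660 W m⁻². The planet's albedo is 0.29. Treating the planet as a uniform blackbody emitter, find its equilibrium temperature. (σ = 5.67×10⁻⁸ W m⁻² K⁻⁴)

T_eq ≈ 302 K

Energy balance: absorbed = emitted ⇒ πR²·S(1−A) = 4πR²·σT_eq⁴, so T_eq⁴ = S(1−A)/(4σ).
T_eq = [2660 × 0.71 / (4 × 5.67×10⁻⁸)]^(1/4) = (8.33×10⁹)^(1/4) = 302 K.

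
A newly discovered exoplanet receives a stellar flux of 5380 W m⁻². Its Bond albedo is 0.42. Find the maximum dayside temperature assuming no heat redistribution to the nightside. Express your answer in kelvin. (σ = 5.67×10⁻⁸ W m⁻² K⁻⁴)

With no redistribution each surface element balances locally: S(1−A) = σT⁴.
T = [5380 × 0.58 / 5.67×10⁻⁸]^(1/4) = (5.50×10¹⁰)^(1/4) = 484 K.

T_ss ≈ 484 K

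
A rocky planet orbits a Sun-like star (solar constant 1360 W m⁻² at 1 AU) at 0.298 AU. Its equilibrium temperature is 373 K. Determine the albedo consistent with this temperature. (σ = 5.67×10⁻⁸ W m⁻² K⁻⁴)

A ≈ 0.71

Flux at 0.298 AU: S = 1360/0.298² = 1.53×10⁴ W m⁻².
From T_eq⁴ = S(1−A)/(4σ): 1−A = 4σT_eq⁴/S.
1−A = 4 × 5.67×10⁻⁸ × (373)⁴ / 1.53×10⁴ = 0.287.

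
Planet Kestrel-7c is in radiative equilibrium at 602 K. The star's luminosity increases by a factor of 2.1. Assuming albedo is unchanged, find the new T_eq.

T_eq ≈ 725 K

T_eq ∝ L^(1/4) · d^(−1/2).
T′ = 602 × 2.1^(1/4) = 725 K.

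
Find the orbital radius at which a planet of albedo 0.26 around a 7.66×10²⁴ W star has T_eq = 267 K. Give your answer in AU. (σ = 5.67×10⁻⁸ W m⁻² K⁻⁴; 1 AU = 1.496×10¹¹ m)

d ≈ 0.132 AU

From T_eq⁴ = L(1−A)/(16πσd²): d = √[L(1−A)/(16πσT_eq⁴)].
d = √[7.66×10²⁴ × 0.74 / (16π × 5.67×10⁻⁸ × (267)⁴)] = 1.98×10¹⁰ m = 0.132 AU.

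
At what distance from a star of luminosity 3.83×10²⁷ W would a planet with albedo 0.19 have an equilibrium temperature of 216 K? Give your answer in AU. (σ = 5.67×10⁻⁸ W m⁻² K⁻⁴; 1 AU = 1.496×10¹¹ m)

d ≈ 4.73 AU

From T_eq⁴ = L(1−A)/(16πσd²): d = √[L(1−A)/(16πσT_eq⁴)].
d = √[3.83×10²⁷ × 0.81 / (16π × 5.67×10⁻⁸ × (216)⁴)] = 7.07×10¹¹ m = 4.73 AU.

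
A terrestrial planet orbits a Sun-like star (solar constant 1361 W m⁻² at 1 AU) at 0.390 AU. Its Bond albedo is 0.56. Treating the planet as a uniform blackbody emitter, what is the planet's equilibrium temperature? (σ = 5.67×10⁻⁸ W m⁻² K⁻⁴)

T_eq ≈ 363 K

Flux at 0.390 AU: S = 1361/0.390² = 8950 W m⁻².
Energy balance: absorbed = emitted ⇒ πR²·S(1−A) = 4πR²·σT_eq⁴, so T_eq⁴ = S(1−A)/(4σ).
T_eq = [8950 × 0.44 / (4 × 5.67×10⁻⁸)]^(1/4) = (1.74×10¹⁰)^(1/4) = 363 K.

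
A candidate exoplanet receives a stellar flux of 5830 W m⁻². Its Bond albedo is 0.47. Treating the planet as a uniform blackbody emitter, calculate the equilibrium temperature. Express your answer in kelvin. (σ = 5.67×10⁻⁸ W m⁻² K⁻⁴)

Energy balance: absorbed = emitted ⇒ πR²·S(1−A) = 4πR²·σT_eq⁴, so T_eq⁴ = S(1−A)/(4σ).
T_eq = [5830 × 0.53 / (4 × 5.67×10⁻⁸)]^(1/4) = (1.36×10¹⁰)^(1/4) = 342 K.

T_eq ≈ 342 K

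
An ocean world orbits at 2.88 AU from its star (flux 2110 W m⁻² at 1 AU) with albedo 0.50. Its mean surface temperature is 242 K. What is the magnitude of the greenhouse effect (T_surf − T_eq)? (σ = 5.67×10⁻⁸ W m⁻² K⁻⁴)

ΔT ≈ 88.1 K

S = 2110/2.88² = 254.4 W m⁻².
T_eq = [S(1−A)/(4σ)]^(1/4) = [254.4×0.50/(4×5.67×10⁻⁸)]^(1/4) = 153.9 K.
ΔT = T_surf − T_eq = 242 − 153.9.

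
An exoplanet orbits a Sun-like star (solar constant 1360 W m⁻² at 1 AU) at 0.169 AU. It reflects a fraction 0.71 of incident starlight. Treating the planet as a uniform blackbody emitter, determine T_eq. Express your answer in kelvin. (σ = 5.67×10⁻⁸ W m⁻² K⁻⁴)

Flux at 0.169 AU: S = 1360/0.169² = 4.76×10⁴ W m⁻².
Energy balance: absorbed = emitted ⇒ πR²·S(1−A) = 4πR²·σT_eq⁴, so T_eq⁴ = S(1−A)/(4σ).
T_eq = [4.76×10⁴ × 0.29 / (4 × 5.67×10⁻⁸)]^(1/4) = (6.09×10¹⁰)^(1/4) = 497 K.

T_eq ≈ 497 K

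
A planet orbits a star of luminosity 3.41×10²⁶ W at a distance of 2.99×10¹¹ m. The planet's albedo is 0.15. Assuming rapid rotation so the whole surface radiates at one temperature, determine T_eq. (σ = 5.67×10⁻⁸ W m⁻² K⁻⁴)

Flux: S = L/(4πd²) = 3.41×10²⁶/(4π×(2.99×10¹¹)²) = 304 W m⁻².
Energy balance: absorbed = emitted ⇒ πR²·S(1−A) = 4πR²·σT_eq⁴, so T_eq⁴ = S(1−A)/(4σ).
T_eq = [304 × 0.85 / (4 × 5.67×10⁻⁸)]^(1/4) = (1.14×10⁹)^(1/4) = 184 K.

T_eq ≈ 184 K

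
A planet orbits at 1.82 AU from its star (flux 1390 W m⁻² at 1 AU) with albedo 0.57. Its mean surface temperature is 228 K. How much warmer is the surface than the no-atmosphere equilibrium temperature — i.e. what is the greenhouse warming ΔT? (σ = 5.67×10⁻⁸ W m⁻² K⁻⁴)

S = 1390/1.82² = 419.6 W m⁻².
T_eq = [S(1−A)/(4σ)]^(1/4) = [419.6×0.43/(4×5.67×10⁻⁸)]^(1/4) = 167.9 K.
ΔT = T_surf − T_eq = 228 − 167.9.

ΔT ≈ 60.1 K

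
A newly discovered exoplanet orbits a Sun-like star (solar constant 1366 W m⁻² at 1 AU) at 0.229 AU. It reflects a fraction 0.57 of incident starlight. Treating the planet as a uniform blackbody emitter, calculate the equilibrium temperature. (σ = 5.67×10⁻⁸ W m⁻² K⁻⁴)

Flux at 0.229 AU: S = 1366/0.229² = 2.60×10⁴ W m⁻².
Energy balance: absorbed = emitted ⇒ πR²·S(1−A) = 4πR²·σT_eq⁴, so T_eq⁴ = S(1−A)/(4σ).
T_eq = [2.60×10⁴ × 0.43 / (4 × 5.67×10⁻⁸)]^(1/4) = (4.94×10¹⁰)^(1/4) = 471 K.

T_eq ≈ 471 K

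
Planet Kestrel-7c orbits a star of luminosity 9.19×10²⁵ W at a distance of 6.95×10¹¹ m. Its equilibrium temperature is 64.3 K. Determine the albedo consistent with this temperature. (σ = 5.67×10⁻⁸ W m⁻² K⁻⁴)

Flux: S = L/(4πd²) = 9.19×10²⁵/(4π×(6.95×10¹¹)²) = 15.1 W m⁻².
From T_eq⁴ = S(1−A)/(4σ): 1−A = 4σT_eq⁴/S.
1−A = 4 × 5.67×10⁻⁸ × (64.3)⁴ / 15.1 = 0.256.

A ≈ 0.74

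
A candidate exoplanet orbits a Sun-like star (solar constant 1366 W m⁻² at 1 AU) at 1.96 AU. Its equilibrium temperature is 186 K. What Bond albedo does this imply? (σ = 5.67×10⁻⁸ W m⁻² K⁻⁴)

A ≈ 0.24

Flux at 1.96 AU: S = 1366/1.96² = 356 W m⁻².
From T_eq⁴ = S(1−A)/(4σ): 1−A = 4σT_eq⁴/S.
1−A = 4 × 5.67×10⁻⁸ × (186)⁴ / 356 = 0.763.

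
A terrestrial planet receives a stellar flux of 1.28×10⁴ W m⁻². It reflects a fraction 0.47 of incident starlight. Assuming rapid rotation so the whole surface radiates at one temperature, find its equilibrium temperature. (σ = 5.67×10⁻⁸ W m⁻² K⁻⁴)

T_eq ≈ 416 K

Energy balance: absorbed = emitted ⇒ πR²·S(1−A) = 4πR²·σT_eq⁴, so T_eq⁴ = S(1−A)/(4σ).
T_eq = [1.28×10⁴ × 0.53 / (4 × 5.67×10⁻⁸)]^(1/4) = (2.99×10¹⁰)^(1/4) = 416 K.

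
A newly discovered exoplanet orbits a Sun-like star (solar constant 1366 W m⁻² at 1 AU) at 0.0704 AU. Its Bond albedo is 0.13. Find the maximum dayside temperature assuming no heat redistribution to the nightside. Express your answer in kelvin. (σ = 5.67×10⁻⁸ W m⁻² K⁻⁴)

T_ss ≈ 1430 K

Flux at 0.0704 AU: S = 1366/0.0704² = 2.76×10⁵ W m⁻².
With no redistribution each surface element balances locally: S(1−A) = σT⁴.
T = [2.76×10⁵ × 0.87 / 5.67×10⁻⁸]^(1/4) = (4.23×10¹²)^(1/4) = 1430 K.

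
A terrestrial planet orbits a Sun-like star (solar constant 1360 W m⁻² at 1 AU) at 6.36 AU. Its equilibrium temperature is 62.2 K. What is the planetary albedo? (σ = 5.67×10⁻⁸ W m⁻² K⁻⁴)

Flux at 6.36 AU: S = 1360/6.36² = 33.6 W m⁻².
From T_eq⁴ = S(1−A)/(4σ): 1−A = 4σT_eq⁴/S.
1−A = 4 × 5.67×10⁻⁸ × (62.2)⁴ / 33.6 = 0.101.

A ≈ 0.90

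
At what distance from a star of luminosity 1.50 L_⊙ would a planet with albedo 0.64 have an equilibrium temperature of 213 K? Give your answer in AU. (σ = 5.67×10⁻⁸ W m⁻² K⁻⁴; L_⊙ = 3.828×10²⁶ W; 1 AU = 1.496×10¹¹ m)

L = 1.50 × 3.828×10²⁶ = 5.74×10²⁶ W.
From T_eq⁴ = L(1−A)/(16πσd²): d = √[L(1−A)/(16πσT_eq⁴)].
d = √[5.74×10²⁶ × 0.36 / (16π × 5.67×10⁻⁸ × (213)⁴)] = 1.88×10¹¹ m = 1.25 AU.

d ≈ 1.25 AU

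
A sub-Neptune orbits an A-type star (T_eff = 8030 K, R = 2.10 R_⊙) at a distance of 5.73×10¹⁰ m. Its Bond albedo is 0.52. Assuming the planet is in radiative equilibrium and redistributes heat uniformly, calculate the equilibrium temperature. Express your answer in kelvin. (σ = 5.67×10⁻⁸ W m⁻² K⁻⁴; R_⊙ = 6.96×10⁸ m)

T_eq ≈ 755 K

R_⋆ = 2.10 × 6.96×10⁸ = 1.46×10⁹ m.
L = 4πR_⋆²σT_⋆⁴ = 4π(1.46×10⁹)² × 5.67×10⁻⁸ × (8030)⁴ = 6.33×10²⁷ W.
S = L/(4πd²) = 1.53×10⁵ W m⁻².
Energy balance: absorbed = emitted ⇒ πR²·S(1−A) = 4πR²·σT_eq⁴, so T_eq⁴ = S(1−A)/(4σ).
T_eq = [1.53×10⁵ × 0.48 / (4 × 5.67×10⁻⁸)]^(1/4) = (3.25×10¹¹)^(1/4) = 755 K.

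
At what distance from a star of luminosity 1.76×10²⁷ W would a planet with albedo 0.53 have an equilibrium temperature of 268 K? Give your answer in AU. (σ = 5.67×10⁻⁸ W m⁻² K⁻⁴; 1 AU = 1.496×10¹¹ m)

d ≈ 1.59 AU

From T_eq⁴ = L(1−A)/(16πσd²): d = √[L(1−A)/(16πσT_eq⁴)].
d = √[1.76×10²⁷ × 0.47 / (16π × 5.67×10⁻⁸ × (268)⁴)] = 2.37×10¹¹ m = 1.59 AU.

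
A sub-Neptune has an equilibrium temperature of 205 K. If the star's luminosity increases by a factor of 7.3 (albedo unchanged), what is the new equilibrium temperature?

T_eq ∝ L^(1/4) · d^(−1/2).
T′ = 205 × 7.3^(1/4) = 337 K.

T_eq ≈ 337 K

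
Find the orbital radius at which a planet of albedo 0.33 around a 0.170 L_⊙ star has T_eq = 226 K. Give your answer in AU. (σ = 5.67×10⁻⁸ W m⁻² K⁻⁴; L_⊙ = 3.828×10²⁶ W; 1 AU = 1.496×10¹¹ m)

L = 0.170 × 3.828×10²⁶ = 6.51×10²⁵ W.
From T_eq⁴ = L(1−A)/(16πσd²): d = √[L(1−A)/(16πσT_eq⁴)].
d = √[6.51×10²⁵ × 0.67 / (16π × 5.67×10⁻⁸ × (226)⁴)] = 7.66×10¹⁰ m = 0.512 AU.

d ≈ 0.512 AU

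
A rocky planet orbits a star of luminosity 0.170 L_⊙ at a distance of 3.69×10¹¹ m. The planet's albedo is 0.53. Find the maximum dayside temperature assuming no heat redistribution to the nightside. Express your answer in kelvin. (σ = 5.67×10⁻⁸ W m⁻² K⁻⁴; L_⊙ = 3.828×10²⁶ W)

L = 0.170 × 3.828×10²⁶ = 6.51×10²⁵ W.
Flux: S = L/(4πd²) = 6.51×10²⁵/(4π×(3.69×10¹¹)²) = 38.0 W m⁻².
With no redistribution each surface element balances locally: S(1−A) = σT⁴.
T = [38.0 × 0.47 / 5.67×10⁻⁸]^(1/4) = (3.15×10⁸)^(1/4) = 133 K.

T_ss ≈ 133 K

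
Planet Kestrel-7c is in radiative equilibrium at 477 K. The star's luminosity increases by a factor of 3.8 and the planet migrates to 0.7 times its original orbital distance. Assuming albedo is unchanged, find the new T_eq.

T_eq ∝ L^(1/4) · d^(−1/2).
T′ = 477 × 3.8^(1/4) / 0.7^(1/2) = 796 K.

T_eq ≈ 796 K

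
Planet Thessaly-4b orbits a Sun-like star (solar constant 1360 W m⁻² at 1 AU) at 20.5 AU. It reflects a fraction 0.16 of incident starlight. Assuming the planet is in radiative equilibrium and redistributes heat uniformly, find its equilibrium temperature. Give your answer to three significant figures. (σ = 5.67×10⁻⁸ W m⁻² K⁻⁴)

Flux at 20.5 AU: S = 1360/20.5² = 3.24 W m⁻².
Energy balance: absorbed = emitted ⇒ πR²·S(1−A) = 4πR²·σT_eq⁴, so T_eq⁴ = S(1−A)/(4σ).
T_eq = [3.24 × 0.84 / (4 × 5.67×10⁻⁸)]^(1/4) = (1.20×10⁷)^(1/4) = 58.8 K.

T_eq ≈ 58.8 K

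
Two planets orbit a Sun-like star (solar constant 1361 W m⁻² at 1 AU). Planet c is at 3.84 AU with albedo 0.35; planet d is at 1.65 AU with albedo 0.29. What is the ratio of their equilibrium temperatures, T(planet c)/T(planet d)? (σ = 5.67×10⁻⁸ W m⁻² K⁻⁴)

T_eq = [S₀(1−A)/(4σd²)]^(1/4), so T ∝ (1−A)^(1/4) / √d.
T₁ = [1361×0.65/(4×5.67×10⁻⁸×3.84²)]^(1/4) = 127.53 K.
T₂ = [1361×0.71/(4×5.67×10⁻⁸×1.65²)]^(1/4) = 198.90 K.

T₁/T₂ ≈ 0.641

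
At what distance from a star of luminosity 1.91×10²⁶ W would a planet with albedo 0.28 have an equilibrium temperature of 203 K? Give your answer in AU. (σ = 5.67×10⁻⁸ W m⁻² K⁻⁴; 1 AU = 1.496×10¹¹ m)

From T_eq⁴ = L(1−A)/(16πσd²): d = √[L(1−A)/(16πσT_eq⁴)].
d = √[1.91×10²⁶ × 0.72 / (16π × 5.67×10⁻⁸ × (203)⁴)] = 1.69×10¹¹ m = 1.13 AU.

d ≈ 1.13 AU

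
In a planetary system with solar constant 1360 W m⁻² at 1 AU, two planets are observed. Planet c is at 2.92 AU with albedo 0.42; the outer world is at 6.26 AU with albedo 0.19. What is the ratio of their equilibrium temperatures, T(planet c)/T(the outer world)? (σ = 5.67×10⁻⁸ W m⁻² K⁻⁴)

T_eq = [S₀(1−A)/(4σd²)]^(1/4), so T ∝ (1−A)^(1/4) / √d.
T₁ = [1360×0.58/(4×5.67×10⁻⁸×2.92²)]^(1/4) = 142.11 K.
T₂ = [1360×0.81/(4×5.67×10⁻⁸×6.26²)]^(1/4) = 105.51 K.

T₁/T₂ ≈ 1.347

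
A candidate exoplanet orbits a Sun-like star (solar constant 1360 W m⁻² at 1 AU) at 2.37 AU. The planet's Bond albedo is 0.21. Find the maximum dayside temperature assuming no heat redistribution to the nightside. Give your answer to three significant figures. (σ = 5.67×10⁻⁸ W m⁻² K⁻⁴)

T_ss ≈ 241 K

Flux at 2.37 AU: S = 1360/2.37² = 242 W m⁻².
With no redistribution each surface element balances locally: S(1−A) = σT⁴.
T = [242 × 0.79 / 5.67×10⁻⁸]^(1/4) = (3.37×10⁹)^(1/4) = 241 K.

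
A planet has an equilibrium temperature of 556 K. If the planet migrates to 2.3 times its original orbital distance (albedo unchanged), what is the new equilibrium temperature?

T_eq ∝ L^(1/4) · d^(−1/2).
T′ = 556 / 2.3^(1/2) = 367 K.

T_eq ≈ 367 K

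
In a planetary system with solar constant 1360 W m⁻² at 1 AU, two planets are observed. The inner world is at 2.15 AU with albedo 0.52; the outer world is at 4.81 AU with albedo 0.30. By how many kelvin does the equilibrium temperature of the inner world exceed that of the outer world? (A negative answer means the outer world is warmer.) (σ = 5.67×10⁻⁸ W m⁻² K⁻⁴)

ΔT ≈ 41.9 K

T_eq = [S₀(1−A)/(4σd²)]^(1/4), so T ∝ (1−A)^(1/4) / √d.
T₁ = [1360×0.48/(4×5.67×10⁻⁸×2.15²)]^(1/4) = 157.97 K.
T₂ = [1360×0.70/(4×5.67×10⁻⁸×4.81²)]^(1/4) = 116.06 K.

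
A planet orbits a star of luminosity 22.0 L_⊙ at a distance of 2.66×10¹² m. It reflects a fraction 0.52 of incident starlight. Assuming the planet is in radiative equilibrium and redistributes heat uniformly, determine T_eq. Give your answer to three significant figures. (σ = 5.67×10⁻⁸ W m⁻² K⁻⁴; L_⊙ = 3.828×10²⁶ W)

L = 22.0 × 3.828×10²⁶ = 8.42×10²⁷ W.
Flux: S = L/(4πd²) = 8.42×10²⁷/(4π×(2.66×10¹²)²) = 94.7 W m⁻².
Energy balance: absorbed = emitted ⇒ πR²·S(1−A) = 4πR²·σT_eq⁴, so T_eq⁴ = S(1−A)/(4σ).
T_eq = [94.7 × 0.48 / (4 × 5.67×10⁻⁸)]^(1/4) = (2.00×10⁸)^(1/4) = 119 K.

T_eq ≈ 119 K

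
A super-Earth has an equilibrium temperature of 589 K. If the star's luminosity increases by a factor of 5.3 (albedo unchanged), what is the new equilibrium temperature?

T_eq ∝ L^(1/4) · d^(−1/2).
T′ = 589 × 5.3^(1/4) = 894 K.

T_eq ≈ 894 K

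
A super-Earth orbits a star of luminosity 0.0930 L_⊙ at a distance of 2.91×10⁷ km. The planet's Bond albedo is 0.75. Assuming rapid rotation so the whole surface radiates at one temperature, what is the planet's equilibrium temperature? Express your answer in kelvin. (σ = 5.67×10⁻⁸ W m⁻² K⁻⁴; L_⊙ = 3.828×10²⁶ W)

d = 2.91×10⁷ km = 2.91×10¹⁰ m.
L = 0.0930 × 3.828×10²⁶ = 3.56×10²⁵ W.
Flux: S = L/(4πd²) = 3.56×10²⁵/(4π×(2.91×10¹⁰)²) = 3350 W m⁻².
Energy balance: absorbed = emitted ⇒ πR²·S(1−A) = 4πR²·σT_eq⁴, so T_eq⁴ = S(1−A)/(4σ).
T_eq = [3350 × 0.25 / (4 × 5.67×10⁻⁸)]^(1/4) = (3.69×10⁹)^(1/4) = 246 K.

T_eq ≈ 246 K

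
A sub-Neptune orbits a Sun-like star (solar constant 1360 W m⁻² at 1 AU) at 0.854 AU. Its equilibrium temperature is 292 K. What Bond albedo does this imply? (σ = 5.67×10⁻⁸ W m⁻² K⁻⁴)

Flux at 0.854 AU: S = 1360/0.854² = 1860 W m⁻².
From T_eq⁴ = S(1−A)/(4σ): 1−A = 4σT_eq⁴/S.
1−A = 4 × 5.67×10⁻⁸ × (292)⁴ / 1860 = 0.884.

A ≈ 0.12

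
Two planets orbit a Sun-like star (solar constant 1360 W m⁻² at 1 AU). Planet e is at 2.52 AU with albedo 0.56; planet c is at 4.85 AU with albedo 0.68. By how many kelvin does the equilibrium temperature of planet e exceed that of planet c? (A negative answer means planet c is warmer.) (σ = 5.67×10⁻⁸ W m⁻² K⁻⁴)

T_eq = [S₀(1−A)/(4σd²)]^(1/4), so T ∝ (1−A)^(1/4) / √d.
T₁ = [1360×0.44/(4×5.67×10⁻⁸×2.52²)]^(1/4) = 142.77 K.
T₂ = [1360×0.32/(4×5.67×10⁻⁸×4.85²)]^(1/4) = 95.04 K.

ΔT ≈ 47.7 K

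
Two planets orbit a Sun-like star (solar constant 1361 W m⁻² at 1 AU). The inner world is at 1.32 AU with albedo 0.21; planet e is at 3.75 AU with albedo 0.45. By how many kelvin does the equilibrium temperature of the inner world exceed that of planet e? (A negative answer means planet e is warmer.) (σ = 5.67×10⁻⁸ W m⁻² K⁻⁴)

T_eq = [S₀(1−A)/(4σd²)]^(1/4), so T ∝ (1−A)^(1/4) / √d.
T₁ = [1361×0.79/(4×5.67×10⁻⁸×1.32²)]^(1/4) = 228.39 K.
T₂ = [1361×0.55/(4×5.67×10⁻⁸×3.75²)]^(1/4) = 123.77 K.

ΔT ≈ 104.6 K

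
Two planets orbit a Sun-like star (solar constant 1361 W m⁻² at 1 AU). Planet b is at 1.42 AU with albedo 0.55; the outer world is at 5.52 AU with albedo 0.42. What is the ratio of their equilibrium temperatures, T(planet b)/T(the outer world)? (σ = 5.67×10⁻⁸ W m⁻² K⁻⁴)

T₁/T₂ ≈ 1.850

T_eq = [S₀(1−A)/(4σd²)]^(1/4), so T ∝ (1−A)^(1/4) / √d.
T₁ = [1361×0.45/(4×5.67×10⁻⁸×1.42²)]^(1/4) = 191.30 K.
T₂ = [1361×0.58/(4×5.67×10⁻⁸×5.52²)]^(1/4) = 103.38 K.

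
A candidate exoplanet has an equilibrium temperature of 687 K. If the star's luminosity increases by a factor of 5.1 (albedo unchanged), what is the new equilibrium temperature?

T_eq ∝ L^(1/4) · d^(−1/2).
T′ = 687 × 5.1^(1/4) = 1030 K.

T_eq ≈ 1030 K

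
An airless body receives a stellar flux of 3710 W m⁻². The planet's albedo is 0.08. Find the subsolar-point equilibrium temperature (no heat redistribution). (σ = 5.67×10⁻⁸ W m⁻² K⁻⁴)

At the subsolar point the surface absorbs S(1−A) and emits σT⁴ per unit area — no factor of 4, since only the local patch is in balance.
T = [3710 × 0.92 / 5.67×10⁻⁸]^(1/4) = (6.02×10¹⁰)^(1/4) = 495 K.

T_ss ≈ 495 K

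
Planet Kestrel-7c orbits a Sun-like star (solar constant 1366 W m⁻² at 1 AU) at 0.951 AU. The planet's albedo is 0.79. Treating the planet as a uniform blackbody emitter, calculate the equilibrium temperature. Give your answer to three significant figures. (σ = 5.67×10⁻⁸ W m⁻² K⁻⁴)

T_eq ≈ 193 K

Flux at 0.951 AU: S = 1366/0.951² = 1510 W m⁻².
Energy balance: absorbed = emitted ⇒ πR²·S(1−A) = 4πR²·σT_eq⁴, so T_eq⁴ = S(1−A)/(4σ).
T_eq = [1510 × 0.21 / (4 × 5.67×10⁻⁸)]^(1/4) = (1.40×10⁹)^(1/4) = 193 K.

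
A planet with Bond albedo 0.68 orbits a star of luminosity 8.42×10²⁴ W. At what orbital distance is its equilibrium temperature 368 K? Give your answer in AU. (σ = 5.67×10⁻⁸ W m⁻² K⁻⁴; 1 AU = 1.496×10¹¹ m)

From T_eq⁴ = L(1−A)/(16πσd²): d = √[L(1−A)/(16πσT_eq⁴)].
d = √[8.42×10²⁴ × 0.32 / (16π × 5.67×10⁻⁸ × (368)⁴)] = 7.18×10⁹ m = 0.0480 AU.

d ≈ 0.0480 AU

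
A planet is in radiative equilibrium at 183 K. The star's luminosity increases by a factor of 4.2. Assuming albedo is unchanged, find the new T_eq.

T_eq ∝ L^(1/4) · d^(−1/2).
T′ = 183 × 4.2^(1/4) = 262 K.

T_eq ≈ 262 K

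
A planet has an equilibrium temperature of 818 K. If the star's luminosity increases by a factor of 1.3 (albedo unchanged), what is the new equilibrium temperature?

T_eq ∝ L^(1/4) · d^(−1/2).
T′ = 818 × 1.3^(1/4) = 873 K.

T_eq ≈ 873 K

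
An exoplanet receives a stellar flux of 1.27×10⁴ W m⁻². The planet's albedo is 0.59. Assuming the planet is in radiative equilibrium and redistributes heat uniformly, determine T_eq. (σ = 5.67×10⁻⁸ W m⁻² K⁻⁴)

T_eq ≈ 389 K

Energy balance: absorbed = emitted ⇒ πR²·S(1−A) = 4πR²·σT_eq⁴, so T_eq⁴ = S(1−A)/(4σ).
T_eq = [1.27×10⁴ × 0.41 / (4 × 5.67×10⁻⁸)]^(1/4) = (2.30×10¹⁰)^(1/4) = 389 K.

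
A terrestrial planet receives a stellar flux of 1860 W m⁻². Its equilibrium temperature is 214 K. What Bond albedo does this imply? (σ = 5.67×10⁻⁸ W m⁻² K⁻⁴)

A ≈ 0.74

From T_eq⁴ = S(1−A)/(4σ): 1−A = 4σT_eq⁴/S.
1−A = 4 × 5.67×10⁻⁸ × (214)⁴ / 1860 = 0.256.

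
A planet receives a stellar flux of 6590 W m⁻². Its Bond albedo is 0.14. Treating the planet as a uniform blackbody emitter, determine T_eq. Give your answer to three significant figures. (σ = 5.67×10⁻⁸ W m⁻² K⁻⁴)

Energy balance: absorbed = emitted ⇒ πR²·S(1−A) = 4πR²·σT_eq⁴, so T_eq⁴ = S(1−A)/(4σ).
T_eq = [6590 × 0.86 / (4 × 5.67×10⁻⁸)]^(1/4) = (2.50×10¹⁰)^(1/4) = 398 K.

T_eq ≈ 398 K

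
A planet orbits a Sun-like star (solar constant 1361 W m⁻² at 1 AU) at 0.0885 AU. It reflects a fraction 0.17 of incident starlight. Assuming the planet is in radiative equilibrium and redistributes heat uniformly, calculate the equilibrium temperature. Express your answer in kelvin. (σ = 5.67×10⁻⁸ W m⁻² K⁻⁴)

Flux at 0.0885 AU: S = 1361/0.0885² = 1.74×10⁵ W m⁻².
Energy balance: absorbed = emitted ⇒ πR²·S(1−A) = 4πR²·σT_eq⁴, so T_eq⁴ = S(1−A)/(4σ).
T_eq = [1.74×10⁵ × 0.83 / (4 × 5.67×10⁻⁸)]^(1/4) = (6.36×10¹¹)^(1/4) = 893 K.

T_eq ≈ 893 K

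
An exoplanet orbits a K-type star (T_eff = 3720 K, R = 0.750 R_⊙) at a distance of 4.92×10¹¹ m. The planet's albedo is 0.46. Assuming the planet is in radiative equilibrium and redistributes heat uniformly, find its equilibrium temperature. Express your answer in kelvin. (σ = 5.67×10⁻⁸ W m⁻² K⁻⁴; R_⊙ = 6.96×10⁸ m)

T_eq ≈ 73.4 K

R_⋆ = 0.750 × 6.96×10⁸ = 5.22×10⁸ m.
L = 4πR_⋆²σT_⋆⁴ = 4π(5.22×10⁸)² × 5.67×10⁻⁸ × (3720)⁴ = 3.72×10²⁵ W.
S = L/(4πd²) = 12.2 W m⁻².
Energy balance: absorbed = emitted ⇒ πR²·S(1−A) = 4πR²·σT_eq⁴, so T_eq⁴ = S(1−A)/(4σ).
T_eq = [12.2 × 0.54 / (4 × 5.67×10⁻⁸)]^(1/4) = (2.91×10⁷)^(1/4) = 73.4 K.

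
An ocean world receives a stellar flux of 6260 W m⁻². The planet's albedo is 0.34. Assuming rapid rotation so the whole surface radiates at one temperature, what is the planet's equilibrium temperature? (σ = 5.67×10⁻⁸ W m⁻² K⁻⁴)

T_eq ≈ 367 K

Energy balance: absorbed = emitted ⇒ πR²·S(1−A) = 4πR²·σT_eq⁴, so T_eq⁴ = S(1−A)/(4σ).
T_eq = [6260 × 0.66 / (4 × 5.67×10⁻⁸)]^(1/4) = (1.82×10¹⁰)^(1/4) = 367 K.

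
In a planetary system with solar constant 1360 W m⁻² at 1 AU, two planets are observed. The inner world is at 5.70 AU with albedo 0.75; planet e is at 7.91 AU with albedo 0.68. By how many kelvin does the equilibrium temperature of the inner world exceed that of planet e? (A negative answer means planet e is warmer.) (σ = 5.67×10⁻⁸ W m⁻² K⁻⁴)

ΔT ≈ 8.0 K

T_eq = [S₀(1−A)/(4σd²)]^(1/4), so T ∝ (1−A)^(1/4) / √d.
T₁ = [1360×0.25/(4×5.67×10⁻⁸×5.70²)]^(1/4) = 82.42 K.
T₂ = [1360×0.32/(4×5.67×10⁻⁸×7.91²)]^(1/4) = 74.42 K.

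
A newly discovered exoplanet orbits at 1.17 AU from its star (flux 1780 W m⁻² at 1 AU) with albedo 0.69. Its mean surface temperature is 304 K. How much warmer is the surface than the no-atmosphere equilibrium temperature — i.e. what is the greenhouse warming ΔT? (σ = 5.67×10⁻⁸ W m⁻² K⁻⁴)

ΔT ≈ 98.7 K

S = 1780/1.17² = 1300 W m⁻².
T_eq = [S(1−A)/(4σ)]^(1/4) = [1300×0.31/(4×5.67×10⁻⁸)]^(1/4) = 205.3 K.
ΔT = T_surf − T_eq = 304 − 205.3.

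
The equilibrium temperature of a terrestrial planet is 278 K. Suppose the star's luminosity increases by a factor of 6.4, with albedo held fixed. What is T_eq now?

T_eq ≈ 442 K

T_eq ∝ L^(1/4) · d^(−1/2).
T′ = 278 × 6.4^(1/4) = 442 K.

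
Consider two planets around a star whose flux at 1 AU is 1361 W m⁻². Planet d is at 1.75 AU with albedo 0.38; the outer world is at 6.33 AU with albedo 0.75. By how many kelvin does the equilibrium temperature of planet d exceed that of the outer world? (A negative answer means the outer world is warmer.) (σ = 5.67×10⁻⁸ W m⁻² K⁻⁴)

ΔT ≈ 108.5 K

T_eq = [S₀(1−A)/(4σd²)]^(1/4), so T ∝ (1−A)^(1/4) / √d.
T₁ = [1361×0.62/(4×5.67×10⁻⁸×1.75²)]^(1/4) = 186.69 K.
T₂ = [1361×0.25/(4×5.67×10⁻⁸×6.33²)]^(1/4) = 78.22 K.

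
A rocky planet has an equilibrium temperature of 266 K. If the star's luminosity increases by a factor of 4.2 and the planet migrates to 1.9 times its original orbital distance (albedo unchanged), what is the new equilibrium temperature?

T_eq ∝ L^(1/4) · d^(−1/2).
T′ = 266 × 4.2^(1/4) / 1.9^(1/2) = 276 K.

T_eq ≈ 276 K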